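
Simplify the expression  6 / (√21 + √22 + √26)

(-24*√3003 + 102*√26 + 150*√22 + 162*√21)/1559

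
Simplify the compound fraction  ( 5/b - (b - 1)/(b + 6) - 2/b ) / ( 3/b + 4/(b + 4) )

Numerator: 5/b - (b - 1)/(b + 6) - 2/b = (-b^2 + 4*b + 18)/(b^2 + 6*b)
Denominator: 3/b + 4/(b + 4) = (7*b + 12)/(b^2 + 4*b)
Divide: ((-b^2 + 4*b + 18)/(b^2 + 6*b)) · ((b^2 + 4*b)/(7*b + 12)) = (-b^3 + 34*b + 72)/(7*b^2 + 54*b + 72)

(-b^3 + 34*b + 72)/(7*b^2 + 54*b + 72)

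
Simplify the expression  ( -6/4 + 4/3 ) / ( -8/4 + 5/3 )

1/2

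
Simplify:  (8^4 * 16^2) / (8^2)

8^4 = 2^12; 16^2 = 2^8; 8^2 = 2^6
Combine exponents: 2^14

2^14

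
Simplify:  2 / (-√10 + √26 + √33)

Group as (√26 + √33) - √10; multiply by (√26 + √33) + √10, then rationalise the remaining surd.

(-98*√10 + 6*√33 + 34*√26 + 8*√2145)/1031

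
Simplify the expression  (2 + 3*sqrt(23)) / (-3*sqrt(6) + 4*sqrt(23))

Multiply numerator and denominator by 3*sqrt(6) + 4*sqrt(23).
Denominator becomes 314; numerator becomes 6*sqrt(6) + 8*sqrt(23) + 9*sqrt(138) + 276.

(6*sqrt(6) + 8*sqrt(23) + 9*sqrt(138) + 276)/314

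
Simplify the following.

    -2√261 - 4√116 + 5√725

11*√29

2√261 = 6*√29; 4√116 = 8*√29; 5√725 = 25*√29
Combine: (-6 - 8 + 25)·√29 = 11*√29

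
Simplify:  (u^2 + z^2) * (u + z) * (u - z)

u^4 - z^4

(u+z)(u-z) = u^2 - z^2; continue pairing.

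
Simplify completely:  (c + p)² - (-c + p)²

Binomially expand both and collect terms in p, c.

4*c*p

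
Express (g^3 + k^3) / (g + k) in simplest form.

g^2 - g*k + k^2

k^3 + g^3 = (g + k)(g^2 - g*k + k^2).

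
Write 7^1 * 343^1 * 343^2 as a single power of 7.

7^10

7^1 = 7^1; 343^1 = 7^3; 343^2 = 7^6
Combine exponents: 7^10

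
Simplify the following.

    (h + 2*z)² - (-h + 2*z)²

8*h*z

Write as f((2*z),h) - f((2*z),-h) and expand.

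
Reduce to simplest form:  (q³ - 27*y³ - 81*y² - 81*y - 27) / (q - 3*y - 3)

Apply the difference-of-cubes factorisation and cancel (q - 3*y - 3).

q² + 3*q*y + 3*q + 9*y² + 18*y + 9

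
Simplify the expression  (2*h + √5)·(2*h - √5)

4*h² - 5

(2*h)^2 - (√5)^2 = 4*h² - 5.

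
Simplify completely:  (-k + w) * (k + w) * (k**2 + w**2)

-k**4 + w**4

Telescope via difference of squares: (w+k)(w-k) = -k**2 + w**2, then repeat with the next factor.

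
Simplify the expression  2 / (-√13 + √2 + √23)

(-6*√13 - 4*√23 + 17*√2 + √598)/10

Group as (√2 + √23) - √13; multiply by (√2 + √23) + √13, then rationalise the remaining surd.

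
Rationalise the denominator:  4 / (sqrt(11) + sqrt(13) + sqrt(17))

(-8*sqrt(2431) + 28*sqrt(17) + 60*sqrt(13) + 76*sqrt(11))/523

Group as (sqrt(11) + sqrt(17)) + sqrt(13); multiply by (sqrt(11) + sqrt(17)) - sqrt(13), then rationalise the remaining surd.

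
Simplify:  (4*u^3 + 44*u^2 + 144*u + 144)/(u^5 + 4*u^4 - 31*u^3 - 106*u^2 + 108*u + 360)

Factor: 4*u^3 + 44*u^2 + 144*u + 144 = 4*(u + 2)*(u + 6)*(u + 3);  u^5 + 4*u^4 - 31*u^3 - 106*u^2 + 108*u + 360 = (u - 5)*(u + 3)*(u - 2)*(u + 2)*(u + 6)
Cancel the common factors (u + 2), (u + 6), (u + 3).

4/(u^2 - 7*u + 10)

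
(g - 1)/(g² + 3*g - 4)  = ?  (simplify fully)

Factor: g² + 3*g - 4 = (g + 4)·(g - 1)
Cancel the common factor (g - 1).

1/(g + 4)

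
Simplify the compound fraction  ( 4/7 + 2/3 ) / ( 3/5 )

Numerator: 4/7 + 2/3 = 26/21
Denominator: 3/5 = 3/5
Divide: (26/21) · (5/3) = 130/63

130/63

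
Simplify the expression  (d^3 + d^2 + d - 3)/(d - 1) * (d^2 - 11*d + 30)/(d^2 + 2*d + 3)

Factor: d^3 + d^2 + d - 3 = (d - 1)*(d^2 + 2*d + 3);  d^2 - 11*d + 30 = (d - 6)*(d - 5)
Cancel the common factors (d^2 + 2*d + 3), (d - 1).

d^2 - 11*d + 30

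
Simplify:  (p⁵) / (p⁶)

1/p

Quotient: (p^-1)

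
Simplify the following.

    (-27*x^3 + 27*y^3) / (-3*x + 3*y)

9*x^2 + 9*x*y + 9*y^2

Factor as (a-b)(a^2+ab+b^2) with a=(3*y), b=(3*x).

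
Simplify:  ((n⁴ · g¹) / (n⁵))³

g³/n³

Inside the bracket: (n^-1) · g¹
Raise to the power 3: (n^-3) · g³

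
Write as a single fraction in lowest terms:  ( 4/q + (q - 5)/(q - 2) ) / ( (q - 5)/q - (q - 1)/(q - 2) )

(-q**2 + q + 8)/(6*q - 10)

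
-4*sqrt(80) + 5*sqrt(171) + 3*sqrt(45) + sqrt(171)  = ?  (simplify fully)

4*sqrt(80) = 16*sqrt(5); 5*sqrt(171) = 15*sqrt(19); 3*sqrt(45) = 9*sqrt(5); sqrt(171) = 3*sqrt(19)

-7*sqrt(5) + 18*sqrt(19)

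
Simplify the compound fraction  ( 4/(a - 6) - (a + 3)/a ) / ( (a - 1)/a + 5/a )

Numerator: 4/(a - 6) - (a + 3)/a = (-a^2 + 7*a + 18)/(a^2 - 6*a)
Denominator: (a - 1)/a + 5/a = (a + 4)/a
Divide: ((-a^2 + 7*a + 18)/(a^2 - 6*a)) · (a/(a + 4)) = (-a^2 + 7*a + 18)/(a^2 - 2*a - 24)

(-a^2 + 7*a + 18)/(a^2 - 2*a - 24)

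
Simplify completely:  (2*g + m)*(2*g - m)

4*g**2 - m**2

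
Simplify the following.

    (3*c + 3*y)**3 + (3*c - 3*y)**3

Only the even-power cross terms survive.

54*c*(c**2 + 3*y**2)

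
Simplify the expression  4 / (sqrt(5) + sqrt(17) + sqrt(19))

(-8*sqrt(1615) + 12*sqrt(19) + 28*sqrt(17) + 124*sqrt(5))/331

Group as (sqrt(5) + sqrt(17)) + sqrt(19); multiply by (sqrt(5) + sqrt(17)) - sqrt(19), then rationalise the remaining surd.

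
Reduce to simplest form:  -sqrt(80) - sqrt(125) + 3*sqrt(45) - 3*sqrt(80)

sqrt(80) = 4*sqrt(5); sqrt(125) = 5*sqrt(5); 3*sqrt(45) = 9*sqrt(5); 3*sqrt(80) = 12*sqrt(5)
Combine: (-4 - 5 + 9 - 12)·sqrt(5) = -12*sqrt(5)

-12*sqrt(5)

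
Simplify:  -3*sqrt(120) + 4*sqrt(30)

3*sqrt(120) = 6*sqrt(30); 4*sqrt(30) = 4*sqrt(30)
Combine: (-6 + 4)·sqrt(30) = -2*sqrt(30)

-2*sqrt(30)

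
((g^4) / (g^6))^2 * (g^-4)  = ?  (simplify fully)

g^(-8)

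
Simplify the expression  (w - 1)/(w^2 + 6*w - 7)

1/(w + 7)

Factor: w^2 + 6*w - 7 = (w - 1)*(w + 7)
Cancel the common factor (w - 1).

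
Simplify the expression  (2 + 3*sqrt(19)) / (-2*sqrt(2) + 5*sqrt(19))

Multiply numerator and denominator by 2*sqrt(2) + 5*sqrt(19).
Denominator becomes 467; numerator becomes 4*sqrt(2) + 6*sqrt(38) + 10*sqrt(19) + 285.

(4*sqrt(2) + 6*sqrt(38) + 10*sqrt(19) + 285)/467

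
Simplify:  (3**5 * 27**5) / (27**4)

3**5 = 3**5; 27**5 = 3**15; 27**4 = 3**12
Combine exponents: 3**8

3**8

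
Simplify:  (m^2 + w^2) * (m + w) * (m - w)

(m+w)(m-w) = m^2 - w^2; continue pairing.

m^4 - w^4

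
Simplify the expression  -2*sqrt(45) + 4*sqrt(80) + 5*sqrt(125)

35*sqrt(5)

2*sqrt(45) = 6*sqrt(5); 4*sqrt(80) = 16*sqrt(5); 5*sqrt(125) = 25*sqrt(5)
Combine: (-6 + 16 + 25)·sqrt(5) = 35*sqrt(5)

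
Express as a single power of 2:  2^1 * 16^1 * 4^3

2^1 = 2^1; 16^1 = 2^4; 4^3 = 2^6
Combine exponents: 2^11

2^11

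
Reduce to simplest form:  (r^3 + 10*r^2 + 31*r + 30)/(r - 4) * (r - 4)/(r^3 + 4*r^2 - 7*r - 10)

Factor: r^3 + 10*r^2 + 31*r + 30 = (r + 2)*(r + 3)*(r + 5);  r^3 + 4*r^2 - 7*r - 10 = (r - 2)*(r + 5)*(r + 1)
Cancel the common factors (r + 5), (r - 4).

(r^2 + 5*r + 6)/(r^2 - r - 2)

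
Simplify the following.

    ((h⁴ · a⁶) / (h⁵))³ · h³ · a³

a^21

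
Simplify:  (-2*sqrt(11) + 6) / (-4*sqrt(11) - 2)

Multiply numerator and denominator by -2 + 4*sqrt(11).
Denominator becomes -172; numerator becomes -100 + 28*sqrt(11).

(-7*sqrt(11) + 25)/43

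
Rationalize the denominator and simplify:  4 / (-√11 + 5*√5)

(2*√11 + 10*√5)/57

Multiply numerator and denominator by √11 + 5*√5.
Denominator becomes 114; numerator becomes 4*√11 + 20*√5.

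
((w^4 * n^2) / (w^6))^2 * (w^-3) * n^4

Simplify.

n^8/w^7

Inside the bracket: (w^-2) * n^2
Raise to the power 2: (w^-4) * n^4
Multiply by (w^-3) * n^4: add exponents.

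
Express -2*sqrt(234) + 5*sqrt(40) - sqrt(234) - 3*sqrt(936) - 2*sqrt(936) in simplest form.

-39*sqrt(26) + 10*sqrt(10)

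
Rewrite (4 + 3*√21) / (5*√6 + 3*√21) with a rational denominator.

(-45*√14 - 20*√6 + 12*√21 + 189)/39

Multiply numerator and denominator by -5*√6 + 3*√21.
Denominator becomes 39; numerator becomes -45*√14 - 20*√6 + 12*√21 + 189.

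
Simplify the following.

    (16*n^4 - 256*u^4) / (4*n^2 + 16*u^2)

4*n^2 - 16*u^2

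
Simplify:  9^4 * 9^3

9^4 = 3^8; 9^3 = 3^6
Combine exponents: 3^14

3^14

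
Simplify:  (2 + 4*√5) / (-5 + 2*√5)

(-24*√5 - 50)/5

Multiply numerator and denominator by -5 - 2*√5.
Denominator becomes 5; numerator becomes -24*√5 - 50.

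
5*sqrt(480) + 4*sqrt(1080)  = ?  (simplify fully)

44*sqrt(30)

5*sqrt(480) = 20*sqrt(30); 4*sqrt(1080) = 24*sqrt(30)
Combine: (20 + 24)·sqrt(30) = 44*sqrt(30)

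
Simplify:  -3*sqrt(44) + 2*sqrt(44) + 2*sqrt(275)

3*sqrt(44) = 6*sqrt(11); 2*sqrt(44) = 4*sqrt(11); 2*sqrt(275) = 10*sqrt(11)
Combine: (-6 + 4 + 10)·sqrt(11) = 8*sqrt(11)

8*sqrt(11)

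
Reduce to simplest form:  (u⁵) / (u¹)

u⁴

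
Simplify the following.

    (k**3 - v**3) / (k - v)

k**2 + k*v + v**2

Apply the difference-of-cubes factorisation and cancel (k - v).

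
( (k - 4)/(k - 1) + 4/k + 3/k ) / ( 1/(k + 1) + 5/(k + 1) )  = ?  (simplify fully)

(k^3 + 4*k^2 - 4*k - 7)/(6*k^2 - 6*k)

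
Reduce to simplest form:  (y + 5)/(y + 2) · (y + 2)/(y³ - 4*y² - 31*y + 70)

Factor: y³ - 4*y² - 31*y + 70 = (y - 7)·(y - 2)·(y + 5)
Cancel the common factors (y + 2), (y + 5).

1/(y² - 9*y + 14)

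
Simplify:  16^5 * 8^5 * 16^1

16^5 = 2^20; 8^5 = 2^15; 16^1 = 2^4
Combine exponents: 2^39

2^39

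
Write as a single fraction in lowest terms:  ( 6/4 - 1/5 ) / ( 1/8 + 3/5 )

Numerator: 6/4 - 1/5 = 13/10
Denominator: 1/8 + 3/5 = 29/40
Divide: (13/10) · (40/29) = 52/29

52/29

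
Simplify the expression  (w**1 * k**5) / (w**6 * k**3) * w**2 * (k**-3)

1/(k*w**3)

Quotient: (w**-5) * k**2
Multiply by w**2 * (k**-3): add exponents.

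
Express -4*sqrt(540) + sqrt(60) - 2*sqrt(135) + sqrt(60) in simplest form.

4*sqrt(540) = 24*sqrt(15); sqrt(60) = 2*sqrt(15); 2*sqrt(135) = 6*sqrt(15); sqrt(60) = 2*sqrt(15)
Combine: (-24 + 2 - 6 + 2)·sqrt(15) = -26*sqrt(15)

-26*sqrt(15)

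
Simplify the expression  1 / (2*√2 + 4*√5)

(-√2 + 2*√5)/36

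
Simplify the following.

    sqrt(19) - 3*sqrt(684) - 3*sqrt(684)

sqrt(19) = sqrt(19); 3*sqrt(684) = 18*sqrt(19); 3*sqrt(684) = 18*sqrt(19)
Combine: (1 - 18 - 18)·sqrt(19) = -35*sqrt(19)

-35*sqrt(19)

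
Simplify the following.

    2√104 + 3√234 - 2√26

11*√26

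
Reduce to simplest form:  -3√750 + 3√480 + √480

√30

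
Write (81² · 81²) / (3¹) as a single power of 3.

3^15

81² = 3^8; 81² = 3^8; 3¹ = 3^1
Combine exponents: 3^15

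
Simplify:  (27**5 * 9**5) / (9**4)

3**17

27**5 = 3**15; 9**5 = 3**10; 9**4 = 3**8
Combine exponents: 3**17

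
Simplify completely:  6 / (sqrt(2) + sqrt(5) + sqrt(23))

(-10*sqrt(5) - 13*sqrt(2) + sqrt(230) + 8*sqrt(23))/18

Group as (sqrt(2) + sqrt(5)) + sqrt(23); multiply by (sqrt(2) + sqrt(5)) - sqrt(23), then rationalise the remaining surd.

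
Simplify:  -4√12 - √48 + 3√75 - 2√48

4√12 = 8*√3; √48 = 4*√3; 3√75 = 15*√3; 2√48 = 8*√3
Combine: (-8 - 4 + 15 - 8)·√3 = -5*√3

-5*√3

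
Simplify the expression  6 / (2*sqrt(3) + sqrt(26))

(-6*sqrt(3) + 3*sqrt(26))/7

Multiply numerator and denominator by -sqrt(26) + 2*sqrt(3).
Denominator becomes -14; numerator becomes -6*sqrt(26) + 12*sqrt(3).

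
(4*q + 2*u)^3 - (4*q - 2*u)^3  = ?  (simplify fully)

Binomially expand both and collect terms in (4*q), (2*u).

16*u*(12*q^2 + u^2)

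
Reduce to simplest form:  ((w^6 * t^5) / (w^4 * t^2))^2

Inside the bracket: w^2 * t^3
Raise to the power 2: w^4 * t^6

t^6*w^4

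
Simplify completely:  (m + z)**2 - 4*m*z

(m - z)**2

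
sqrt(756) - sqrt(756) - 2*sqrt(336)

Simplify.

-8*sqrt(21)

sqrt(756) = 6*sqrt(21); sqrt(756) = 6*sqrt(21); 2*sqrt(336) = 8*sqrt(21)
Combine: (6 - 6 - 8)·sqrt(21) = -8*sqrt(21)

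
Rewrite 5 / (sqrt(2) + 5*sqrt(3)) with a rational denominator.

(-5*sqrt(2) + 25*sqrt(3))/73

Multiply numerator and denominator by -sqrt(2) + 5*sqrt(3).
Denominator becomes 73; numerator becomes -5*sqrt(2) + 25*sqrt(3).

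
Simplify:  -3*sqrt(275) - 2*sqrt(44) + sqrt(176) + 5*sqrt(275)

3*sqrt(275) = 15*sqrt(11); 2*sqrt(44) = 4*sqrt(11); sqrt(176) = 4*sqrt(11); 5*sqrt(275) = 25*sqrt(11)
Combine: (-15 - 4 + 4 + 25)·sqrt(11) = 10*sqrt(11)

10*sqrt(11)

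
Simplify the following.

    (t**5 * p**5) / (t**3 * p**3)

p**2*t**2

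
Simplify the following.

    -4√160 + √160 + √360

4√160 = 16*√10; √160 = 4*√10; √360 = 6*√10
Combine: (-16 + 4 + 6)·√10 = -6*√10

-6*√10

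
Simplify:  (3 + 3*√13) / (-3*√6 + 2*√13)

Multiply numerator and denominator by 2*√13 + 3*√6.
Denominator becomes -2; numerator becomes 6*√13 + 9*√6 + 78 + 9*√78.

(-9*√78 - 78 - 9*√6 - 6*√13)/2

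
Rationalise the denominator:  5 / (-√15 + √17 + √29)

Group as (√17 + √29) - √15; multiply by (√17 + √29) + √15, then rationalise the remaining surd.

(-155*√15 + 15*√29 + 135*√17 + 10*√7395)/1011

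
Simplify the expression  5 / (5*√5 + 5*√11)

Multiply numerator and denominator by -5*√5 + 5*√11.
Denominator becomes 150; numerator becomes -25*√5 + 25*√11.

(-√5 + √11)/6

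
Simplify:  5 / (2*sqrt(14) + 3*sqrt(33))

(-10*sqrt(14) + 15*sqrt(33))/241

Multiply numerator and denominator by -2*sqrt(14) + 3*sqrt(33).
Denominator becomes 241; numerator becomes -10*sqrt(14) + 15*sqrt(33).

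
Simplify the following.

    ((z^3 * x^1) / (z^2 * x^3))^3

z^3/x^6

Inside the bracket: z^1 * (x^-2)
Raise to the power 3: z^3 * (x^-6)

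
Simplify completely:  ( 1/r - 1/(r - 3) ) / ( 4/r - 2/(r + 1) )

Numerator: 1/r - 1/(r - 3) = -3/(r^2 - 3*r)
Denominator: 4/r - 2/(r + 1) = (2*r + 4)/(r^2 + r)
Divide: (-3/(r^2 - 3*r)) · ((r^2 + r)/(2*r + 4)) = (-3*r - 3)/(2*r^2 - 2*r - 12)

(-3*r - 3)/(2*r^2 - 2*r - 12)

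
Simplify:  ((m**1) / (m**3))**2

Inside the bracket: (m**-2)
Raise to the power 2: (m**-4)

m**(-4)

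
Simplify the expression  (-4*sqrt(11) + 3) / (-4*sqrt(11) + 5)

(8*sqrt(11) + 161)/151

Multiply numerator and denominator by 5 + 4*sqrt(11).
Denominator becomes -151; numerator becomes -161 - 8*sqrt(11).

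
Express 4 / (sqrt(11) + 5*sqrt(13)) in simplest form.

Multiply numerator and denominator by -sqrt(11) + 5*sqrt(13).
Denominator becomes 314; numerator becomes -4*sqrt(11) + 20*sqrt(13).

(-2*sqrt(11) + 10*sqrt(13))/157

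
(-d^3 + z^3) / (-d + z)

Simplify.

z^3 - d^3 = (-d + z)(d^2 + d*z + z^2).

d^2 + d*z + z^2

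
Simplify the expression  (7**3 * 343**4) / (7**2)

7**3 = 7**3; 343**4 = 7**12; 7**2 = 7**2
Combine exponents: 7**13

7**13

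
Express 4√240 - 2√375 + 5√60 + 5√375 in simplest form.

41*√15

4√240 = 16*√15; 2√375 = 10*√15; 5√60 = 10*√15; 5√375 = 25*√15
Combine: (16 - 10 + 10 + 25)·√15 = 41*√15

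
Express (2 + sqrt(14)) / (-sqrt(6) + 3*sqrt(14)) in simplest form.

Multiply numerator and denominator by sqrt(6) + 3*sqrt(14).
Denominator becomes 120; numerator becomes 2*sqrt(6) + 2*sqrt(21) + 6*sqrt(14) + 42.

(sqrt(6) + sqrt(21) + 3*sqrt(14) + 21)/60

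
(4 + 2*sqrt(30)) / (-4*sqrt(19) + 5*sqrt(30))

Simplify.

(8*sqrt(19) + 10*sqrt(30) + 4*sqrt(570) + 150)/223

Multiply numerator and denominator by 4*sqrt(19) + 5*sqrt(30).
Denominator becomes 446; numerator becomes 16*sqrt(19) + 20*sqrt(30) + 8*sqrt(570) + 300.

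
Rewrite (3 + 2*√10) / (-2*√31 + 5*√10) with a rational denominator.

(6*√31 + 15*√10 + 4*√310 + 100)/126

Multiply numerator and denominator by 2*√31 + 5*√10.
Denominator becomes 126; numerator becomes 6*√31 + 15*√10 + 4*√310 + 100.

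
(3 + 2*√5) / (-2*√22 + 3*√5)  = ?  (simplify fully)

(-4*√110 - 30 - 6*√22 - 9*√5)/43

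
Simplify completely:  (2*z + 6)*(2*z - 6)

(2*z)^2 - (6)^2 = 4*z^2 - 36.

4*z^2 - 36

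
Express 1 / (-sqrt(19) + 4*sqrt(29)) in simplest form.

(sqrt(19) + 4*sqrt(29))/445

Multiply numerator and denominator by sqrt(19) + 4*sqrt(29).
Denominator becomes 445; numerator becomes sqrt(19) + 4*sqrt(29).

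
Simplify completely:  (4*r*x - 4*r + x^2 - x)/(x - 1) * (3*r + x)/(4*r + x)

3*r + x

Factor: 4*r*x - 4*r + x^2 - x = (x - 1)*(4*r + x)
Cancel the common factors (4*r + x), (x - 1).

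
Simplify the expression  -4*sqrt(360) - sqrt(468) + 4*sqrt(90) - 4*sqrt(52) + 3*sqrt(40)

-14*sqrt(13) - 6*sqrt(10)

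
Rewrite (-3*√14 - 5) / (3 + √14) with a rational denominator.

Multiply numerator and denominator by -√14 + 3.
Denominator becomes -5; numerator becomes -4*√14 + 27.

(-27 + 4*√14)/5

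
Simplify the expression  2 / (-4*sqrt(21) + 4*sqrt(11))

(-sqrt(21) - sqrt(11))/20

Multiply numerator and denominator by 4*sqrt(11) + 4*sqrt(21).
Denominator becomes -160; numerator becomes 8*sqrt(11) + 8*sqrt(21).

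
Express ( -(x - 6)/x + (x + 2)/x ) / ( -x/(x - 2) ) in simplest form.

(-8*x + 16)/x²

Numerator: -(x - 6)/x + (x + 2)/x = 8/x
Denominator: -x/(x - 2) = -x/(x - 2)
Divide: (8/x) · (-(x - 2)/x) = (-8*x + 16)/x²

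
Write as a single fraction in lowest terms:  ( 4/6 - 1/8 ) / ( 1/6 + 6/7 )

91/172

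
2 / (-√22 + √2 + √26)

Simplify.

Group as (√2 + √26) - √22; multiply by (√2 + √26) + √22, then rationalise the remaining surd.

(-3*√22 - √26 + 23*√2 + 2*√286)/43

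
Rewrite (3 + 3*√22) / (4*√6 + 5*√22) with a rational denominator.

(-24*√33 - 12*√6 + 15*√22 + 330)/454

Multiply numerator and denominator by -4*√6 + 5*√22.
Denominator becomes 454; numerator becomes -24*√33 - 12*√6 + 15*√22 + 330.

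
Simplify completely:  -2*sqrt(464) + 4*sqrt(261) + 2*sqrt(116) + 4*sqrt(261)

2*sqrt(464) = 8*sqrt(29); 4*sqrt(261) = 12*sqrt(29); 2*sqrt(116) = 4*sqrt(29); 4*sqrt(261) = 12*sqrt(29)
Combine: (-8 + 12 + 4 + 12)·sqrt(29) = 20*sqrt(29)

20*sqrt(29)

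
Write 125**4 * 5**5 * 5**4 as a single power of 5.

5**21

125**4 = 5**12; 5**5 = 5**5; 5**4 = 5**4
Combine exponents: 5**21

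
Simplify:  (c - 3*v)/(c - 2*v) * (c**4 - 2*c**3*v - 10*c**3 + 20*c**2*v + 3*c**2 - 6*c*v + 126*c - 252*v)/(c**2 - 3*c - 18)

Factor: c**4 - 2*c**3*v - 10*c**3 + 20*c**2*v + 3*c**2 - 6*c*v + 126*c - 252*v = (c + 3)*(c - 7)*(c - 6)*(c - 2*v);  c**2 - 3*c - 18 = (c - 6)*(c + 3)
Cancel the common factors (c - 6), (c + 3), (c - 2*v).

c**2 - 3*c*v - 7*c + 21*v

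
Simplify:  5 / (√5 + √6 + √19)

Group as (√5 + √6) + √19; multiply by (√5 + √6) - √19, then rationalise the remaining surd.

(-5*√570 - 20*√19 + 45*√6 + 50*√5)/28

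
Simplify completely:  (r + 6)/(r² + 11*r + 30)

1/(r + 5)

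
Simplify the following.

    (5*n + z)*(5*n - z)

Product of conjugates: (P+Q)(P-Q) = P^2 - Q^2.

25*n^2 - z^2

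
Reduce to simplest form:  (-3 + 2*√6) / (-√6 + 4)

√6/2

Multiply numerator and denominator by √6 + 4.
Denominator becomes 10; numerator becomes 5*√6.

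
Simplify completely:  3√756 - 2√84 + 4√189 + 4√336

3√756 = 18*√21; 2√84 = 4*√21; 4√189 = 12*√21; 4√336 = 16*√21
Combine: (18 - 4 + 12 + 16)·√21 = 42*√21

42*√21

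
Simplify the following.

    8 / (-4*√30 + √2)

(-16*√30 - 4*√2)/239

Multiply numerator and denominator by √2 + 4*√30.
Denominator becomes -478; numerator becomes 8*√2 + 32*√30.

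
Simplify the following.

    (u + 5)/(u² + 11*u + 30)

1/(u + 6)

Factor: u² + 11*u + 30 = (u + 6)·(u + 5)
Cancel the common factor (u + 5).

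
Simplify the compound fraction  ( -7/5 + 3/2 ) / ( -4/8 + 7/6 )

3/20

Numerator: -7/5 + 3/2 = 1/10
Denominator: -4/8 + 7/6 = 2/3
Divide: (1/10) · (3/2) = 3/20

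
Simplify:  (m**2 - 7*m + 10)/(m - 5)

Factor: m**2 - 7*m + 10 = (m - 5)*(m - 2)
Cancel the common factor (m - 5).

m - 2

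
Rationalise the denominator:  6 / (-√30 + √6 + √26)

(-3*√30 + 15*√26 + 75*√6 + 18*√130)/155

Group as (√6 + √26) - √30; multiply by (√6 + √26) + √30, then rationalise the remaining surd.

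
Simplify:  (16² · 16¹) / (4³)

16² = 2^8; 16¹ = 2^4; 4³ = 2^6
Combine exponents: 2^6

2^6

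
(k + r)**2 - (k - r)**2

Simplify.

4*k*r

Binomially expand both and collect terms in k, r.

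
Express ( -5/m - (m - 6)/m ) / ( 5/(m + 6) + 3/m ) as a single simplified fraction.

Numerator: -5/m - (m - 6)/m = (-m + 1)/m
Denominator: 5/(m + 6) + 3/m = (8*m + 18)/(m**2 + 6*m)
Divide: ((-m + 1)/m) · ((m**2 + 6*m)/(8*m + 18)) = (-m**2 - 5*m + 6)/(8*m + 18)

(-m**2 - 5*m + 6)/(8*m + 18)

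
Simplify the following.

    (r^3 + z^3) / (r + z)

r^2 - r*z + z^2

r^3 + z^3 = (r + z)(r^2 - r*z + z^2).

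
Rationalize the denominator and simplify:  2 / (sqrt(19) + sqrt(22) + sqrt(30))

Group as (sqrt(19) + sqrt(22)) + sqrt(30); multiply by (sqrt(19) + sqrt(22)) - sqrt(30), then rationalise the remaining surd.

(-8*sqrt(3135) + 22*sqrt(30) + 54*sqrt(22) + 66*sqrt(19))/1551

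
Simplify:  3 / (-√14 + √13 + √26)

(-75*√14 + 3*√26 + 81*√13 + 156*√7)/727

Group as (√13 + √26) - √14; multiply by (√13 + √26) + √14, then rationalise the remaining surd.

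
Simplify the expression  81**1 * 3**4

3**8

81**1 = 3**4; 3**4 = 3**4
Combine exponents: 3**8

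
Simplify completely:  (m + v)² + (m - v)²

2*m² + 2*v²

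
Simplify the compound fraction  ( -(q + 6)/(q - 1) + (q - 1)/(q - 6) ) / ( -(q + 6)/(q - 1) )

Numerator: -(q + 6)/(q - 1) + (q - 1)/(q - 6) = (-2*q + 37)/(q² - 7*q + 6)
Denominator: -(q + 6)/(q - 1) = (-q - 6)/(q - 1)
Divide: ((-2*q + 37)/(q² - 7*q + 6)) · ((q - 1)/(-q - 6)) = (2*q - 37)/(q² - 36)

(2*q - 37)/(q² - 36)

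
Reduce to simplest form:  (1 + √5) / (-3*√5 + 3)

(-3 - √5)/6

Multiply numerator and denominator by 3 + 3*√5.
Denominator becomes -36; numerator becomes 6*√5 + 18.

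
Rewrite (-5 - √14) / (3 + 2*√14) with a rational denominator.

Multiply numerator and denominator by -2*√14 + 3.
Denominator becomes -47; numerator becomes 13 + 7*√14.

(-7*√14 - 13)/47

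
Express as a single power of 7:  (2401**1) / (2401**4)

7**(-12)

2401**1 = 7**4; 2401**4 = 7**16
Combine exponents: 7**(-12)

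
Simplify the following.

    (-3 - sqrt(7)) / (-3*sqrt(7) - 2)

Multiply numerator and denominator by -2 + 3*sqrt(7).
Denominator becomes -59; numerator becomes -7*sqrt(7) - 15.

(15 + 7*sqrt(7))/59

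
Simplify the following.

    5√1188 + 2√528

38*√33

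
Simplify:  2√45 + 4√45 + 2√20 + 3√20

28*√5

2√45 = 6*√5; 4√45 = 12*√5; 2√20 = 4*√5; 3√20 = 6*√5
Combine: (6 + 12 + 4 + 6)·√5 = 28*√5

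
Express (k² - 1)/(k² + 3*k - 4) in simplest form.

(k + 1)/(k + 4)

Factor: k² - 1 = (k + 1)·(k - 1);  k² + 3*k - 4 = (k - 1)·(k + 4)
Cancel the common factor (k - 1).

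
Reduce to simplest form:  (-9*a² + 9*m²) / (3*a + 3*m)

Difference of squares: factor out (3*a + 3*m).

-3*a + 3*m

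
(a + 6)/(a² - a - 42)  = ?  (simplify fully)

Factor: a² - a - 42 = (a + 6)·(a - 7)
Cancel the common factor (a + 6).

1/(a - 7)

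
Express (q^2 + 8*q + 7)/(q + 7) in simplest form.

q + 1

Factor: q^2 + 8*q + 7 = (q + 7)*(q + 1)
Cancel the common factor (q + 7).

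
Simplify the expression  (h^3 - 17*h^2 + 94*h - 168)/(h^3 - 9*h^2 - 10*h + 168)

(h - 4)/(h + 4)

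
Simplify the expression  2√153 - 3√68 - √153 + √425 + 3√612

2√153 = 6*√17; 3√68 = 6*√17; √153 = 3*√17; √425 = 5*√17; 3√612 = 18*√17
Combine: (6 - 6 - 3 + 5 + 18)·√17 = 20*√17

20*√17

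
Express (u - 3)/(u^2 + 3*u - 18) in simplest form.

1/(u + 6)

Factor: u^2 + 3*u - 18 = (u - 3)*(u + 6)
Cancel the common factor (u - 3).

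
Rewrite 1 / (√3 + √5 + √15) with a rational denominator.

(-30 - 7*√15 + 13*√5 + 17*√3)/11

Group as (√3 + √15) + √5; multiply by (√3 + √15) - √5, then rationalise the remaining surd.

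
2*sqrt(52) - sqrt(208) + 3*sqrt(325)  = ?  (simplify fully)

15*sqrt(13)

2*sqrt(52) = 4*sqrt(13); sqrt(208) = 4*sqrt(13); 3*sqrt(325) = 15*sqrt(13)
Combine: (4 - 4 + 15)·sqrt(13) = 15*sqrt(13)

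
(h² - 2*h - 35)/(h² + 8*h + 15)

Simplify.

Factor: h² - 2*h - 35 = (h + 5)·(h - 7);  h² + 8*h + 15 = (h + 5)·(h + 3)
Cancel the common factor (h + 5).

(h - 7)/(h + 3)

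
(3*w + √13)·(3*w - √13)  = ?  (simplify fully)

9*w² - 13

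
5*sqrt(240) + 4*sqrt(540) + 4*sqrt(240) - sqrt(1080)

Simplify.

-6*sqrt(30) + 60*sqrt(15)

5*sqrt(240) = 20*sqrt(15); 4*sqrt(540) = 24*sqrt(15); 4*sqrt(240) = 16*sqrt(15); sqrt(1080) = 6*sqrt(30)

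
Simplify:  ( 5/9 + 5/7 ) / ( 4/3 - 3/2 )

Numerator: 5/9 + 5/7 = 80/63
Denominator: 4/3 - 3/2 = -1/6
Divide: (80/63) · (-6) = -160/21

-160/21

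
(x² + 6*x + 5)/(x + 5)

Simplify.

Factor: x² + 6*x + 5 = (x + 1)·(x + 5)
Cancel the common factor (x + 5).

x + 1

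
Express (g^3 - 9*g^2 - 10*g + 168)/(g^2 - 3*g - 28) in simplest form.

Factor: g^3 - 9*g^2 - 10*g + 168 = (g + 4)*(g - 6)*(g - 7);  g^2 - 3*g - 28 = (g - 7)*(g + 4)
Cancel the common factors (g + 4), (g - 7).

g - 6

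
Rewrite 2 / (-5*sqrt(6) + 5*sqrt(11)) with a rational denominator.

(2*sqrt(6) + 2*sqrt(11))/25

Multiply numerator and denominator by 5*sqrt(6) + 5*sqrt(11).
Denominator becomes 125; numerator becomes 10*sqrt(6) + 10*sqrt(11).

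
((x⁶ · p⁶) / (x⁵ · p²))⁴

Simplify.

Inside the bracket: x¹ · p⁴
Raise to the power 4: x⁴ · p^16

p^16*x⁴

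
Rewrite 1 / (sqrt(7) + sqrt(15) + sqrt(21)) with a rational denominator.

(-42*sqrt(5) + sqrt(21) + 13*sqrt(15) + 29*sqrt(7))/419

Group as (sqrt(7) + sqrt(21)) + sqrt(15); multiply by (sqrt(7) + sqrt(21)) - sqrt(15), then rationalise the remaining surd.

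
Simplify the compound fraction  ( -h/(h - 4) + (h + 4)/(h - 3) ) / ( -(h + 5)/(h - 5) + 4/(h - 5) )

(-3*h**2 + 31*h - 80)/(h**3 - 6*h**2 + 5*h + 12)

Numerator: -h/(h - 4) + (h + 4)/(h - 3) = (3*h - 16)/(h**2 - 7*h + 12)
Denominator: -(h + 5)/(h - 5) + 4/(h - 5) = (-h - 1)/(h - 5)
Divide: ((3*h - 16)/(h**2 - 7*h + 12)) · ((h - 5)/(-h - 1)) = (-3*h**2 + 31*h - 80)/(h**3 - 6*h**2 + 5*h + 12)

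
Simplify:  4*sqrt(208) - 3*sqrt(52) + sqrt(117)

13*sqrt(13)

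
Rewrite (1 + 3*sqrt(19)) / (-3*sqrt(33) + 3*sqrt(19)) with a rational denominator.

Multiply numerator and denominator by 3*sqrt(19) + 3*sqrt(33).
Denominator becomes -126; numerator becomes 3*sqrt(19) + 3*sqrt(33) + 171 + 9*sqrt(627).

(-3*sqrt(627) - 57 - sqrt(33) - sqrt(19))/42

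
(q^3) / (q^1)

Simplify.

Quotient: q^2

q^2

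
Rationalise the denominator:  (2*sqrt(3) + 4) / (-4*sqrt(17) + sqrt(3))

Multiply numerator and denominator by sqrt(3) + 4*sqrt(17).
Denominator becomes -269; numerator becomes 6 + 4*sqrt(3) + 8*sqrt(51) + 16*sqrt(17).

(-16*sqrt(17) - 8*sqrt(51) - 4*sqrt(3) - 6)/269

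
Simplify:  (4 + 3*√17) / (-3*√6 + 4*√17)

(12*√6 + 16*√17 + 9*√102 + 204)/218

Multiply numerator and denominator by 3*√6 + 4*√17.
Denominator becomes 218; numerator becomes 12*√6 + 16*√17 + 9*√102 + 204.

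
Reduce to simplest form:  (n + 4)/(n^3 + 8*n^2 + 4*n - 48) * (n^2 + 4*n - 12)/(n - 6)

Factor: n^3 + 8*n^2 + 4*n - 48 = (n + 4)*(n + 6)*(n - 2);  n^2 + 4*n - 12 = (n + 6)*(n - 2)
Cancel the common factors (n + 4), (n + 6), (n - 2).

1/(n - 6)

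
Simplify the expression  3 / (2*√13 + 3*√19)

(-6*√13 + 9*√19)/119

Multiply numerator and denominator by -2*√13 + 3*√19.
Denominator becomes 119; numerator becomes -6*√13 + 9*√19.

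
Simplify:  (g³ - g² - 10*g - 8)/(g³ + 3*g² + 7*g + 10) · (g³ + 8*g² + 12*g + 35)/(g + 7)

g² - 3*g - 4

Factor: g³ - g² - 10*g - 8 = (g + 2)·(g + 1)·(g - 4);  g³ + 3*g² + 7*g + 10 = (g + 2)·(g² + g + 5);  g³ + 8*g² + 12*g + 35 = (g + 7)·(g² + g + 5)
Cancel the common factors (g² + g + 5), (g + 2), (g + 7).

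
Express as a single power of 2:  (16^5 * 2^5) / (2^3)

16^5 = 2^20; 2^5 = 2^5; 2^3 = 2^3
Combine exponents: 2^22

2^22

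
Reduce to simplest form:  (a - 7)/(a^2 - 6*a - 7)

1/(a + 1)

Factor: a^2 - 6*a - 7 = (a + 1)*(a - 7)
Cancel the common factor (a - 7).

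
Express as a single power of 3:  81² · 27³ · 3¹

81² = 3^8; 27³ = 3^9; 3¹ = 3^1
Combine exponents: 3^18

3^18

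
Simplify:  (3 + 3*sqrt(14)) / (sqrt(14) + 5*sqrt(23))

(-14 - sqrt(14) + 5*sqrt(23) + 5*sqrt(322))/187

Multiply numerator and denominator by -5*sqrt(23) + sqrt(14).
Denominator becomes -561; numerator becomes -15*sqrt(322) - 15*sqrt(23) + 3*sqrt(14) + 42.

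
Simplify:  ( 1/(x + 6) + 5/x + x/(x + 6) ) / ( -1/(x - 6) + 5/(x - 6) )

Numerator: 1/(x + 6) + 5/x + x/(x + 6) = (x² + 6*x + 30)/(x² + 6*x)
Denominator: -1/(x - 6) + 5/(x - 6) = 4/(x - 6)
Divide: ((x² + 6*x + 30)/(x² + 6*x)) · (x/4 - 3/2) = (x³ - 6*x - 180)/(4*x² + 24*x)

(x³ - 6*x - 180)/(4*x² + 24*x)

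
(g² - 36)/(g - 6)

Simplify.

g + 6

Factor: g² - 36 = (g + 6)·(g - 6)
Cancel the common factor (g - 6).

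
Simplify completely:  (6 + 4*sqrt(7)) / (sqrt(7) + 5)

Multiply numerator and denominator by -sqrt(7) + 5.
Denominator becomes 18; numerator becomes 2 + 14*sqrt(7).

(1 + 7*sqrt(7))/9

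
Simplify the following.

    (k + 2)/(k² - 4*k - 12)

1/(k - 6)

Factor: k² - 4*k - 12 = (k - 6)·(k + 2)
Cancel the common factor (k + 2).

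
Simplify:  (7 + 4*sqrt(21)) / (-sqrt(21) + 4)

Multiply numerator and denominator by 4 + sqrt(21).
Denominator becomes -5; numerator becomes 23*sqrt(21) + 112.

(-112 - 23*sqrt(21))/5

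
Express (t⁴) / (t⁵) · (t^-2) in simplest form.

Quotient: (t^-1)
Multiply by (t^-2): add exponents.

t^(-3)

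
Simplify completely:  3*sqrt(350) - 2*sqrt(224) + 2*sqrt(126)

3*sqrt(350) = 15*sqrt(14); 2*sqrt(224) = 8*sqrt(14); 2*sqrt(126) = 6*sqrt(14)
Combine: (15 - 8 + 6)·sqrt(14) = 13*sqrt(14)

13*sqrt(14)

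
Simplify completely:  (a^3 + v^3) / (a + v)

a^2 - a*v + v^2

Factor as (a+b)(a^2-ab+b^2) with a=a, b=v.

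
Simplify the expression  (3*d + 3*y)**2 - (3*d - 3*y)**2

Binomially expand both and collect terms in (3*d), (3*y).

36*d*y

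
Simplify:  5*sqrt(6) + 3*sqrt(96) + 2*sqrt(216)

29*sqrt(6)

5*sqrt(6) = 5*sqrt(6); 3*sqrt(96) = 12*sqrt(6); 2*sqrt(216) = 12*sqrt(6)
Combine: (5 + 12 + 12)·sqrt(6) = 29*sqrt(6)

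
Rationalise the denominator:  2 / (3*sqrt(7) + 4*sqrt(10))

(-6*sqrt(7) + 8*sqrt(10))/97

Multiply numerator and denominator by -4*sqrt(10) + 3*sqrt(7).
Denominator becomes -97; numerator becomes -8*sqrt(10) + 6*sqrt(7).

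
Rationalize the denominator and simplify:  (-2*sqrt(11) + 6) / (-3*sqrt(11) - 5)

(-14*sqrt(11) + 48)/37

Multiply numerator and denominator by -5 + 3*sqrt(11).
Denominator becomes -74; numerator becomes -96 + 28*sqrt(11).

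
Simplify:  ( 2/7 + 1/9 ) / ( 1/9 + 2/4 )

50/77

Numerator: 2/7 + 1/9 = 25/63
Denominator: 1/9 + 2/4 = 11/18
Divide: (25/63) · (18/11) = 50/77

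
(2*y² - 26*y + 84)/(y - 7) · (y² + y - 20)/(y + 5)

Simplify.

2*y² - 20*y + 48

Factor: 2*y² - 26*y + 84 = 2·(y - 6)·(y - 7);  y² + y - 20 = (y + 5)·(y - 4)
Cancel the common factors (y - 7), (y + 5).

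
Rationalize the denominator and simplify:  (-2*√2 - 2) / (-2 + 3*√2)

(-8 - 5*√2)/7

Multiply numerator and denominator by -3*√2 - 2.
Denominator becomes -14; numerator becomes 10*√2 + 16.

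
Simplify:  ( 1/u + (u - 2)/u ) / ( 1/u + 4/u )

Numerator: 1/u + (u - 2)/u = (u - 1)/u
Denominator: 1/u + 4/u = 5/u
Divide: ((u - 1)/u) · (u/5) = u/5 - 1/5

u/5 - 1/5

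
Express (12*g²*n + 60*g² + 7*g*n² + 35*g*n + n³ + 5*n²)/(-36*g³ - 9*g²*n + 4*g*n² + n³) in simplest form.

(-n - 5)/(3*g - n)

Factor: 12*g²*n + 60*g² + 7*g*n² + 35*g*n + n³ + 5*n² = (4*g + n)·(n + 5)·(3*g + n);  -36*g³ - 9*g²*n + 4*g*n² + n³ = (4*g + n)·(-3*g + n)·(3*g + n)
Cancel the common factors (4*g + n), (3*g + n).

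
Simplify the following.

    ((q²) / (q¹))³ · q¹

Inside the bracket: q¹
Raise to the power 3: q³
Multiply by q¹: add exponents.

q⁴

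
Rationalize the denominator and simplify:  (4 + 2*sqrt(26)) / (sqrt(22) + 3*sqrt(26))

(-sqrt(143) - sqrt(22) + 3*sqrt(26) + 39)/53

Multiply numerator and denominator by -sqrt(22) + 3*sqrt(26).
Denominator becomes 212; numerator becomes -4*sqrt(143) - 4*sqrt(22) + 12*sqrt(26) + 156.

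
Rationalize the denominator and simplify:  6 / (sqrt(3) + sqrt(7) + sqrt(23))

(-114*sqrt(7) - 162*sqrt(3) + 12*sqrt(483) + 78*sqrt(23))/85

Group as (sqrt(7) + sqrt(23)) + sqrt(3); multiply by (sqrt(7) + sqrt(23)) - sqrt(3), then rationalise the remaining surd.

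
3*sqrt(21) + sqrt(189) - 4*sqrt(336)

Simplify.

3*sqrt(21) = 3*sqrt(21); sqrt(189) = 3*sqrt(21); 4*sqrt(336) = 16*sqrt(21)
Combine: (3 + 3 - 16)·sqrt(21) = -10*sqrt(21)

-10*sqrt(21)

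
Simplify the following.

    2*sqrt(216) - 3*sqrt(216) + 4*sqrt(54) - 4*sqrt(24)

-2*sqrt(6)

2*sqrt(216) = 12*sqrt(6); 3*sqrt(216) = 18*sqrt(6); 4*sqrt(54) = 12*sqrt(6); 4*sqrt(24) = 8*sqrt(6)
Combine: (12 - 18 + 12 - 8)·sqrt(6) = -2*sqrt(6)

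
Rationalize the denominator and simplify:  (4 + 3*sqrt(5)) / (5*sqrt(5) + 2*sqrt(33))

Multiply numerator and denominator by -2*sqrt(33) + 5*sqrt(5).
Denominator becomes -7; numerator becomes -6*sqrt(165) - 8*sqrt(33) + 20*sqrt(5) + 75.

(-75 - 20*sqrt(5) + 8*sqrt(33) + 6*sqrt(165))/7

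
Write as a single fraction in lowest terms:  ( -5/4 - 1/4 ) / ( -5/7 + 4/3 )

Numerator: -5/4 - 1/4 = -3/2
Denominator: -5/7 + 4/3 = 13/21
Divide: (-3/2) · (21/13) = -63/26

-63/26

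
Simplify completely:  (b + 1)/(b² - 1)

Factor: b² - 1 = (b - 1)·(b + 1)
Cancel the common factor (b + 1).

1/(b - 1)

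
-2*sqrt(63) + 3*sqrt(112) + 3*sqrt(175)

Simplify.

2*sqrt(63) = 6*sqrt(7); 3*sqrt(112) = 12*sqrt(7); 3*sqrt(175) = 15*sqrt(7)
Combine: (-6 + 12 + 15)·sqrt(7) = 21*sqrt(7)

21*sqrt(7)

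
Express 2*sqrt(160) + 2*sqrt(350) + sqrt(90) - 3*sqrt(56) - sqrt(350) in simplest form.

-sqrt(14) + 11*sqrt(10)

2*sqrt(160) = 8*sqrt(10); 2*sqrt(350) = 10*sqrt(14); sqrt(90) = 3*sqrt(10); 3*sqrt(56) = 6*sqrt(14); sqrt(350) = 5*sqrt(14)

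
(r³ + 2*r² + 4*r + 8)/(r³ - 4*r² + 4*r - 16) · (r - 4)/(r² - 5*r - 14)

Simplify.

1/(r - 7)

Factor: r³ + 2*r² + 4*r + 8 = (r + 2)·(r² + 4);  r³ - 4*r² + 4*r - 16 = (r² + 4)·(r - 4);  r² - 5*r - 14 = (r - 7)·(r + 2)
Cancel the common factors (r² + 4), (r - 4), (r + 2).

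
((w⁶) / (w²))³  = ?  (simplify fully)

Inside the bracket: w⁴
Raise to the power 3: w^12

w^12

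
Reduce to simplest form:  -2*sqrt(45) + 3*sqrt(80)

6*sqrt(5)

2*sqrt(45) = 6*sqrt(5); 3*sqrt(80) = 12*sqrt(5)
Combine: (-6 + 12)·sqrt(5) = 6*sqrt(5)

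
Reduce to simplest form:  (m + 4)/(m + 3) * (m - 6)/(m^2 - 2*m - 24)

1/(m + 3)

Factor: m^2 - 2*m - 24 = (m - 6)*(m + 4)
Cancel the common factors (m - 6), (m + 4).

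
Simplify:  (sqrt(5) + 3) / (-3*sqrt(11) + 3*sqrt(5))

(-3*sqrt(11) - sqrt(55) - 3*sqrt(5) - 5)/18

Multiply numerator and denominator by 3*sqrt(5) + 3*sqrt(11).
Denominator becomes -54; numerator becomes 15 + 9*sqrt(5) + 3*sqrt(55) + 9*sqrt(11).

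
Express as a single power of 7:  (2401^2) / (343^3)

7^(-1)

2401^2 = 7^8; 343^3 = 7^9
Combine exponents: 7^(-1)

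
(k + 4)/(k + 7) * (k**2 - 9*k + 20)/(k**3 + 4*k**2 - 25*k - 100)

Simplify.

Factor: k**2 - 9*k + 20 = (k - 4)*(k - 5);  k**3 + 4*k**2 - 25*k - 100 = (k + 4)*(k + 5)*(k - 5)
Cancel the common factors (k - 5), (k + 4).

(k - 4)/(k**2 + 12*k + 35)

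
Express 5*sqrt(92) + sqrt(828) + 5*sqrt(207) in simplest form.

31*sqrt(23)

5*sqrt(92) = 10*sqrt(23); sqrt(828) = 6*sqrt(23); 5*sqrt(207) = 15*sqrt(23)
Combine: (10 + 6 + 15)·sqrt(23) = 31*sqrt(23)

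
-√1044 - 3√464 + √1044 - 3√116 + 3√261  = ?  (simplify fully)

-9*√29

√1044 = 6*√29; 3√464 = 12*√29; √1044 = 6*√29; 3√116 = 6*√29; 3√261 = 9*√29
Combine: (-6 - 12 + 6 - 6 + 9)·√29 = -9*√29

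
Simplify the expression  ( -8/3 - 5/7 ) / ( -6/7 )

71/18

Numerator: -8/3 - 5/7 = -71/21
Denominator: -6/7 = -6/7
Divide: (-71/21) · (-7/6) = 71/18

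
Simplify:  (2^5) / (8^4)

2^5 = 2^5; 8^4 = 2^12
Combine exponents: 2^(-7)

2^(-7)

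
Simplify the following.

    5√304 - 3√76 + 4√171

5√304 = 20*√19; 3√76 = 6*√19; 4√171 = 12*√19
Combine: (20 - 6 + 12)·√19 = 26*√19

26*√19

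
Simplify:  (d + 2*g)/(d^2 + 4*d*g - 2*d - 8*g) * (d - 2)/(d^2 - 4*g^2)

1/(d^2 + 2*d*g - 8*g^2)

Factor: d^2 + 4*d*g - 2*d - 8*g = (d + 4*g)*(d - 2);  d^2 - 4*g^2 = (d + 2*g)*(d - 2*g)
Cancel the common factors (d - 2), (d + 2*g).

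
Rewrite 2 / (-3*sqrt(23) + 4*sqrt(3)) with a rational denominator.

(-6*sqrt(23) - 8*sqrt(3))/159

Multiply numerator and denominator by 4*sqrt(3) + 3*sqrt(23).
Denominator becomes -159; numerator becomes 8*sqrt(3) + 6*sqrt(23).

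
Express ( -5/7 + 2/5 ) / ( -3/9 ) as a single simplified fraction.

Numerator: -5/7 + 2/5 = -11/35
Denominator: -3/9 = -1/3
Divide: (-11/35) · (-3) = 33/35

33/35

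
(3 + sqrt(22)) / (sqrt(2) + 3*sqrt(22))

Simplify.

(-2*sqrt(11) - 3*sqrt(2) + 9*sqrt(22) + 66)/196

Multiply numerator and denominator by -sqrt(2) + 3*sqrt(22).
Denominator becomes 196; numerator becomes -2*sqrt(11) - 3*sqrt(2) + 9*sqrt(22) + 66.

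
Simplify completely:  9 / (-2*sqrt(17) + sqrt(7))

Multiply numerator and denominator by sqrt(7) + 2*sqrt(17).
Denominator becomes -61; numerator becomes 9*sqrt(7) + 18*sqrt(17).

(-18*sqrt(17) - 9*sqrt(7))/61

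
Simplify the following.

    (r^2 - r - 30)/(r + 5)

r - 6

Factor: r^2 - r - 30 = (r + 5)*(r - 6)
Cancel the common factor (r + 5).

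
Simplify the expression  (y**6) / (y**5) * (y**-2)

1/y

Quotient: y**1
Multiply by (y**-2): add exponents.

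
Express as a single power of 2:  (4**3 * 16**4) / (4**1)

2**20

4**3 = 2**6; 16**4 = 2**16; 4**1 = 2**2
Combine exponents: 2**20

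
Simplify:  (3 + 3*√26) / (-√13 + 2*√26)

Multiply numerator and denominator by √13 + 2*√26.
Denominator becomes 91; numerator becomes 3*√13 + 6*√26 + 39*√2 + 156.

(3*√13 + 6*√26 + 39*√2 + 156)/91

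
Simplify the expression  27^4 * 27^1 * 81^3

27^4 = 3^12; 27^1 = 3^3; 81^3 = 3^12
Combine exponents: 3^27

3^27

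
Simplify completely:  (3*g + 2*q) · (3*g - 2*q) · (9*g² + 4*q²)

((3*g)+(2*q))((3*g)-(2*q)) = 9*g² - 4*q²; continue pairing.

81*g⁴ - 16*q⁴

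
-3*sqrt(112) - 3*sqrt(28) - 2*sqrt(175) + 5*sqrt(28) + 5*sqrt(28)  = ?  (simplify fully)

3*sqrt(112) = 12*sqrt(7); 3*sqrt(28) = 6*sqrt(7); 2*sqrt(175) = 10*sqrt(7); 5*sqrt(28) = 10*sqrt(7); 5*sqrt(28) = 10*sqrt(7)
Combine: (-12 - 6 - 10 + 10 + 10)·sqrt(7) = -8*sqrt(7)

-8*sqrt(7)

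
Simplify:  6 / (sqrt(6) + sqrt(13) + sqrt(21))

(-9*sqrt(182) - 3*sqrt(21) + 21*sqrt(13) + 42*sqrt(6))/77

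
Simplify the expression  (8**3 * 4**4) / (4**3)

8**3 = 2**9; 4**4 = 2**8; 4**3 = 2**6
Combine exponents: 2**11

2**11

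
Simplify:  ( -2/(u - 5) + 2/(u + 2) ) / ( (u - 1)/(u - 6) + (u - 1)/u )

Numerator: -2/(u - 5) + 2/(u + 2) = -14/(u² - 3*u - 10)
Denominator: (u - 1)/(u - 6) + (u - 1)/u = (2*u² - 8*u + 6)/(u² - 6*u)
Divide: (-14/(u² - 3*u - 10)) · ((u² - 6*u)/(2*u² - 8*u + 6)) = (-7*u² + 42*u)/(u⁴ - 7*u³ + 5*u² + 31*u - 30)

(-7*u² + 42*u)/(u⁴ - 7*u³ + 5*u² + 31*u - 30)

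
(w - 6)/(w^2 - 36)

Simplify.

1/(w + 6)

Factor: w^2 - 36 = (w - 6)*(w + 6)
Cancel the common factor (w - 6).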